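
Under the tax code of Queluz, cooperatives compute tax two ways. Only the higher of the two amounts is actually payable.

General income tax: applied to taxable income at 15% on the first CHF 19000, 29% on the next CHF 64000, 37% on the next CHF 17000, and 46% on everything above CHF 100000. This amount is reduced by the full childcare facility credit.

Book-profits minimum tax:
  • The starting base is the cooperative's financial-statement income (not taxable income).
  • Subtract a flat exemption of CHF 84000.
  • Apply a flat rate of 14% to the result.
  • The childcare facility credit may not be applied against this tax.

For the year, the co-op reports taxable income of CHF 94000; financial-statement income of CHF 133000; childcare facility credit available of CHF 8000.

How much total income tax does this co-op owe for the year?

CHF 17480

Book-profits minimum tax:
  Base (financial-statement income): CHF 133000
  Less exemption CHF 84000 → base CHF 49000
  CHF 49000 × 14% = CHF 6860

General income tax:
  CHF 19000 × 15% = CHF 2850
  CHF 64000 × 29% = CHF 18560
  CHF 11000 × 37% = CHF 4070
  → CHF 25480
  Less childcare facility credit CHF 8000 → CHF 17480

CHF 17480 > CHF 6860, so the general income tax governs.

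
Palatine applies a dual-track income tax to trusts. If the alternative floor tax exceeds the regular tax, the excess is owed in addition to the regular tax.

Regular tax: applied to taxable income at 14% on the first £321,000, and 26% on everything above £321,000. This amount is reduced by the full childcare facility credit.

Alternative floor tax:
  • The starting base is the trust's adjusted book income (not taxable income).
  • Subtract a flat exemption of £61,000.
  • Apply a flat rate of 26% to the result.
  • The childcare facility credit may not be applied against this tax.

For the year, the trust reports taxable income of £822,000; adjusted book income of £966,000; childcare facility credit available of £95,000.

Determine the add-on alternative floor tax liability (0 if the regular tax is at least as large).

Alternative floor tax:
  Base (adjusted book income): £966,000
  Less exemption £61,000 → base £905,000
  £905,000 × 26% = £235,300

Regular tax:
  £321,000 × 14% = £44,940
  £501,000 × 26% = £130,260
  → £175,200
  Less childcare facility credit £95,000 → £80,200

Excess of alternative floor tax over regular tax: £235,300 − £80,200 = £155,100.

£155,100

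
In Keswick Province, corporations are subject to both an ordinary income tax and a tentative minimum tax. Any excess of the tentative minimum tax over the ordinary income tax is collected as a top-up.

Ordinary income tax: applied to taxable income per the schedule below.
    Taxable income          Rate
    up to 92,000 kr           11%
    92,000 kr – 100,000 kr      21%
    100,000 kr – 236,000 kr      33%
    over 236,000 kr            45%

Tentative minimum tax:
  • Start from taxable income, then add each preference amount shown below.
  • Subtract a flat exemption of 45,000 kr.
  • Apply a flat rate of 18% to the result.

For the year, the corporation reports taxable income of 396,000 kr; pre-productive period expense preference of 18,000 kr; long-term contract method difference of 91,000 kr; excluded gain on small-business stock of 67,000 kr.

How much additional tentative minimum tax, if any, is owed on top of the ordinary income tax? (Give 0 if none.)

Tentative minimum tax:
  Adjusted income: 396,000 kr + 18,000 kr + 91,000 kr + 67,000 kr = 572,000 kr
  Less exemption 45,000 kr → base 527,000 kr
  527,000 kr × 18% = 94,860 kr

Ordinary income tax:
  92,000 kr × 11% = 10,120 kr
  8,000 kr × 21% = 1,680 kr
  136,000 kr × 33% = 44,880 kr
  160,000 kr × 45% = 72,000 kr
  → 128,680 kr

94,860 kr ≤ 128,680 kr, so no add-on is due.

0 kr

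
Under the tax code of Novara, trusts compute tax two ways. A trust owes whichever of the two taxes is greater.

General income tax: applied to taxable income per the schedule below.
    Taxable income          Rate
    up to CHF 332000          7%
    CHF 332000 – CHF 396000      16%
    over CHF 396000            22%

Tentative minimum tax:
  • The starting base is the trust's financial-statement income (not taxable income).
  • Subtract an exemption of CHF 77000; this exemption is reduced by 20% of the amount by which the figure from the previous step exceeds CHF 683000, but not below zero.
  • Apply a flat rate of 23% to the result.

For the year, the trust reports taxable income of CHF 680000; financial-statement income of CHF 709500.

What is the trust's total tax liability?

CHF 146694

Tentative minimum tax:
  Base (financial-statement income): CHF 709500
  Exemption: CHF 77000 − 20% × (CHF 709500 − CHF 683000) = CHF 77000 − CHF 5300 = CHF 71700
  Base: CHF 709500 − CHF 71700 = CHF 637800
  CHF 637800 × 23% = CHF 146694

General income tax:
  CHF 332000 × 7% = CHF 23240
  CHF 64000 × 16% = CHF 10240
  CHF 284000 × 22% = CHF 62480
  → CHF 95960

CHF 146694 > CHF 95960, so the tentative minimum tax is the binding amount.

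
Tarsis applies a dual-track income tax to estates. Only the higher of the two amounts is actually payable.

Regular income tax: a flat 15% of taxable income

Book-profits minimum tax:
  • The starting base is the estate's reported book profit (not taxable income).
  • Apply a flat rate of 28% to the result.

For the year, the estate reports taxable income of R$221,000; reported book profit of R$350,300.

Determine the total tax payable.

R$98,084

Regular income tax:
  R$221,000 × 15% = R$33,150

Book-profits minimum tax:
  Base (reported book profit): R$350,300
  R$350,300 × 28% = R$98,084

R$98,084 > R$33,150, so the book-profits minimum tax is the binding amount.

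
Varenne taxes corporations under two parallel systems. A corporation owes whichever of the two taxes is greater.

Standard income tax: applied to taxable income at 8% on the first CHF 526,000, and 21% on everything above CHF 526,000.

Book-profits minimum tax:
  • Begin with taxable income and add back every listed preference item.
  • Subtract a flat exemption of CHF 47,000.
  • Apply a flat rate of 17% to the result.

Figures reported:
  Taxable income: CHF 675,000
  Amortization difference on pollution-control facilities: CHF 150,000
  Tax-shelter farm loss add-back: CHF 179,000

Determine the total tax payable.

Standard income tax:
  CHF 526,000 × 8% = CHF 42,080
  CHF 149,000 × 21% = CHF 31,290
  → CHF 73,370

Book-profits minimum tax:
  Adjusted income: CHF 675,000 + CHF 150,000 + CHF 179,000 = CHF 1,004,000
  Less exemption CHF 47,000 → base CHF 957,000
  CHF 957,000 × 17% = CHF 162,690

CHF 162,690 > CHF 73,370, so the book-profits minimum tax is the binding amount.

CHF 162,690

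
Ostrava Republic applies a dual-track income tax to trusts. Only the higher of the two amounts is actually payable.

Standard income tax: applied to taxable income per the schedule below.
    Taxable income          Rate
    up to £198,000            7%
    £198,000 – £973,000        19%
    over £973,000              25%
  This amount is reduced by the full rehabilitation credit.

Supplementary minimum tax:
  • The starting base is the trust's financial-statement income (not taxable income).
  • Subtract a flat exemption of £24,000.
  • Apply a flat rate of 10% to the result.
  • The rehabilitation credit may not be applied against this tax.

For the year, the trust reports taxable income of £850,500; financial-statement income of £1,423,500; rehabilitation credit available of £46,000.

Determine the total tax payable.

Supplementary minimum tax:
  Base (financial-statement income): £1,423,500
  Less exemption £24,000 → base £1,399,500
  £1,399,500 × 10% = £139,950

Standard income tax:
  £198,000 × 7% = £13,860
  £652,500 × 19% = £123,975
  → £137,835
  Less rehabilitation credit £46,000 → £91,835

£139,950 > £91,835, so the supplementary minimum tax is the binding amount.

£139,950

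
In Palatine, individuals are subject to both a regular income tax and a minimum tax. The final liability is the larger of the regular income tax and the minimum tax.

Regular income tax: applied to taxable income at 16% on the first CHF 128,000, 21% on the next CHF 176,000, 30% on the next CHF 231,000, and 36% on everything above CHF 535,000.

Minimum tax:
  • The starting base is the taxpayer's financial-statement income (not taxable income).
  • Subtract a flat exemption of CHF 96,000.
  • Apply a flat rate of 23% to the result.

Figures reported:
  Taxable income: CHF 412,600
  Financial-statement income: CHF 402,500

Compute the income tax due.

CHF 90,020

Regular income tax:
  CHF 128,000 × 16% = CHF 20,480
  CHF 176,000 × 21% = CHF 36,960
  CHF 108,600 × 30% = CHF 32,580
  → CHF 90,020

Minimum tax:
  Base (financial-statement income): CHF 402,500
  Less exemption CHF 96,000 → base CHF 306,500
  CHF 306,500 × 23% = CHF 70,495

CHF 90,020 > CHF 70,495, so the regular income tax governs.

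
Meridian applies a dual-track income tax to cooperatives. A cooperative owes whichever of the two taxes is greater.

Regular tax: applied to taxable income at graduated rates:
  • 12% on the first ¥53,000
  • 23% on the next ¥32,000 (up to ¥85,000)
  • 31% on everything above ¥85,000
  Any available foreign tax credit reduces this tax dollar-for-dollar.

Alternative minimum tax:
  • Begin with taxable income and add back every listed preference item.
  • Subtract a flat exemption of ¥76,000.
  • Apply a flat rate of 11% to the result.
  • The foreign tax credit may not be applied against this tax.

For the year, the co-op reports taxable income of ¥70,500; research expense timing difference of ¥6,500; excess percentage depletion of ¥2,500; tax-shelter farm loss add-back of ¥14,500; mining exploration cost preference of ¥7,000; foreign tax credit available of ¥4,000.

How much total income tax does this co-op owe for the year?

Alternative minimum tax:
  Adjusted income: ¥70,500 + ¥6,500 + ¥2,500 + ¥14,500 + ¥7,000 = ¥101,000
  Less exemption ¥76,000 → base ¥25,000
  ¥25,000 × 11% = ¥2,750

Regular tax:
  ¥53,000 × 12% = ¥6,360
  ¥17,500 × 23% = ¥4,025
  → ¥10,385
  Less foreign tax credit ¥4,000 → ¥6,385

¥6,385 > ¥2,750, so the regular tax governs.

¥6,385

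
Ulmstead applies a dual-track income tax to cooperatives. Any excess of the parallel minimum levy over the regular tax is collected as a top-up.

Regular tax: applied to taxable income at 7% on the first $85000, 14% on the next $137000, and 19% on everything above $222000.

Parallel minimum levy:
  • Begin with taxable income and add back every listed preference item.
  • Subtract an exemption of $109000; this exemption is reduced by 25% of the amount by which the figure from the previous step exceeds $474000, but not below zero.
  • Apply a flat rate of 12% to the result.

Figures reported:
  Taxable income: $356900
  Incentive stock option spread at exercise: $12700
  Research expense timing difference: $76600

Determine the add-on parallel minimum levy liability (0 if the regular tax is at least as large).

$0

Regular tax:
  $85000 × 7% = $5950
  $137000 × 14% = $19180
  $134900 × 19% = $25631
  → $50761

Parallel minimum levy:
  Adjusted income: $356900 + $12700 + $76600 = $446200
  Exemption: $446200 ≤ $474000, so full $109000 applies
  Base: $446200 − $109000 = $337200
  $337200 × 12% = $40464

$40464 ≤ $50761, so no add-on is due.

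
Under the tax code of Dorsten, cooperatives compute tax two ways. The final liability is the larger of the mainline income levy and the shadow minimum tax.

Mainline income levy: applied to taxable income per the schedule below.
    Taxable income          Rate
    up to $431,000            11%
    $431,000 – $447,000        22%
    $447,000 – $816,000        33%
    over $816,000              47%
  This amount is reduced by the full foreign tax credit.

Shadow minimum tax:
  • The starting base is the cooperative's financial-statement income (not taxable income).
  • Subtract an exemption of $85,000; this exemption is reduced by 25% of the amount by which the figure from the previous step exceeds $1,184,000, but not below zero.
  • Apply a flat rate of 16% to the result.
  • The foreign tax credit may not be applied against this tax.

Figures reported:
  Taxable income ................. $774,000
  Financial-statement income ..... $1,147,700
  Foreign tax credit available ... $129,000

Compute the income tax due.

Shadow minimum tax:
  Base (financial-statement income): $1,147,700
  Exemption: $1,147,700 ≤ $1,184,000, so full $85,000 applies
  Base: $1,147,700 − $85,000 = $1,062,700
  $1,062,700 × 16% = $170,032

Mainline income levy:
  $431,000 × 11% = $47,410
  $16,000 × 22% = $3,520
  $327,000 × 33% = $107,910
  → $158,840
  Less foreign tax credit $129,000 → $29,840

$170,032 > $29,840, so the shadow minimum tax is the binding amount.

$170,032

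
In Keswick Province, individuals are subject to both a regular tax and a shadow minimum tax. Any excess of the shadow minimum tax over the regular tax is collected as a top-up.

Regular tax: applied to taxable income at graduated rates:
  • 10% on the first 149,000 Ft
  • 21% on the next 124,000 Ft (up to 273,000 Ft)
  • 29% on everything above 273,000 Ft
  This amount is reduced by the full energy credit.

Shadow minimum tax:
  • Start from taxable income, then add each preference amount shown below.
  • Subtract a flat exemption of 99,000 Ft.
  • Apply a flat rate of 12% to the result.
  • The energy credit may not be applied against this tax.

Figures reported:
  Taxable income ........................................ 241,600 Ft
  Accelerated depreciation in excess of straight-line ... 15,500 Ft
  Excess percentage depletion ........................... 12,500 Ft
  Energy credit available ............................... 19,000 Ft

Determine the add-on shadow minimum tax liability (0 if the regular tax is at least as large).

5,126 Ft

Regular tax:
  149,000 Ft × 10% = 14,900 Ft
  92,600 Ft × 21% = 19,446 Ft
  → 34,346 Ft
  Less energy credit 19,000 Ft → 15,346 Ft

Shadow minimum tax:
  Adjusted income: 241,600 Ft + 15,500 Ft + 12,500 Ft = 269,600 Ft
  Less exemption 99,000 Ft → base 170,600 Ft
  170,600 Ft × 12% = 20,472 Ft

Excess of shadow minimum tax over regular tax: 20,472 Ft − 15,346 Ft = 5,126 Ft.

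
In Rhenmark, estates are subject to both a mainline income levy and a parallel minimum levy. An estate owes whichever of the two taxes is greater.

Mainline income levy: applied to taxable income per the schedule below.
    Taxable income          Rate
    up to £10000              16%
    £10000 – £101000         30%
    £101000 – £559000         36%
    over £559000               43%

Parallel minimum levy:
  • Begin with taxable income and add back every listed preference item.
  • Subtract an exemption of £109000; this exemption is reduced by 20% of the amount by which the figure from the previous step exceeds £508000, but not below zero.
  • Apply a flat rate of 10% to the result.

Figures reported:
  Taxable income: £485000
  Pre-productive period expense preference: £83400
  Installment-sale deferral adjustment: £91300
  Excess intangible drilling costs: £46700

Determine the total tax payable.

£167140

Mainline income levy:
  £10000 × 16% = £1600
  £91000 × 30% = £27300
  £384000 × 36% = £138240
  → £167140

Parallel minimum levy:
  Adjusted income: £485000 + £83400 + £91300 + £46700 = £706400
  Exemption: £109000 − 20% × (£706400 − £508000) = £109000 − £39680 = £69320
  Base: £706400 − £69320 = £637080
  £637080 × 10% = £63708

£167140 > £63708, so the mainline income levy governs.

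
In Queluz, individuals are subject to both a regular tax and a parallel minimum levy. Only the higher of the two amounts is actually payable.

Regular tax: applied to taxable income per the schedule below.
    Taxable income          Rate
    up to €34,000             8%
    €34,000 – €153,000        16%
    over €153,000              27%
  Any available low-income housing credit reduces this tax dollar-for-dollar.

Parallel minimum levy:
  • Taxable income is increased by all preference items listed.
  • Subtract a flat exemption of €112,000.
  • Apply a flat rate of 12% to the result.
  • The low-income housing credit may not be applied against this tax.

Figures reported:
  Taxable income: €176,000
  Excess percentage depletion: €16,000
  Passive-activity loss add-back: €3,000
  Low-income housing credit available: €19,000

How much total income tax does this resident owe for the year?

Parallel minimum levy:
  Adjusted income: €176,000 + €16,000 + €3,000 = €195,000
  Less exemption €112,000 → base €83,000
  €83,000 × 12% = €9,960

Regular tax:
  €34,000 × 8% = €2,720
  €119,000 × 16% = €19,040
  €23,000 × 27% = €6,210
  → €27,970
  Less low-income housing credit €19,000 → €8,970

€9,960 > €8,970, so the parallel minimum levy is the binding amount.

€9,960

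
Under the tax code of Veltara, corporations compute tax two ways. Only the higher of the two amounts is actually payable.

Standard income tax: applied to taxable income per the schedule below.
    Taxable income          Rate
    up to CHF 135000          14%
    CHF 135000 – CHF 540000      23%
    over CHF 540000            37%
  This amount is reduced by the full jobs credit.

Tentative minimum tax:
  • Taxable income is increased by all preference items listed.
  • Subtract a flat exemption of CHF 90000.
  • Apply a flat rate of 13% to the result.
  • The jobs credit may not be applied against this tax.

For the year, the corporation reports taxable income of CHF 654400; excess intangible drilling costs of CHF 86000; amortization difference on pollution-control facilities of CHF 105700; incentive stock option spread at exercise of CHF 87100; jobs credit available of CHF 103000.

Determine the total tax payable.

Standard income tax:
  CHF 135000 × 14% = CHF 18900
  CHF 405000 × 23% = CHF 93150
  CHF 114400 × 37% = CHF 42328
  → CHF 154378
  Less jobs credit CHF 103000 → CHF 51378

Tentative minimum tax:
  Adjusted income: CHF 654400 + CHF 86000 + CHF 105700 + CHF 87100 = CHF 933200
  Less exemption CHF 90000 → base CHF 843200
  CHF 843200 × 13% = CHF 109616

CHF 109616 > CHF 51378, so the tentative minimum tax is the binding amount.

CHF 109616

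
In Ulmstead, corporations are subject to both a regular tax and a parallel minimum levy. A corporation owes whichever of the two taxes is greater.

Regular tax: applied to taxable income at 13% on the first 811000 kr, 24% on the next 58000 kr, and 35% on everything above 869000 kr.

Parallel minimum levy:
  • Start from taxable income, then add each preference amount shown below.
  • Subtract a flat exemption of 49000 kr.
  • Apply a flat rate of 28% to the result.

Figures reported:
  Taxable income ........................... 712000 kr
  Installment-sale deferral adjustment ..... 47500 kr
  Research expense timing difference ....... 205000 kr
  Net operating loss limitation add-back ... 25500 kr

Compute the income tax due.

Regular tax:
  712000 kr × 13% = 92560 kr

Parallel minimum levy:
  Adjusted income: 712000 kr + 47500 kr + 205000 kr + 25500 kr = 990000 kr
  Less exemption 49000 kr → base 941000 kr
  941000 kr × 28% = 263480 kr

263480 kr > 92560 kr, so the parallel minimum levy is the binding amount.

263480 kr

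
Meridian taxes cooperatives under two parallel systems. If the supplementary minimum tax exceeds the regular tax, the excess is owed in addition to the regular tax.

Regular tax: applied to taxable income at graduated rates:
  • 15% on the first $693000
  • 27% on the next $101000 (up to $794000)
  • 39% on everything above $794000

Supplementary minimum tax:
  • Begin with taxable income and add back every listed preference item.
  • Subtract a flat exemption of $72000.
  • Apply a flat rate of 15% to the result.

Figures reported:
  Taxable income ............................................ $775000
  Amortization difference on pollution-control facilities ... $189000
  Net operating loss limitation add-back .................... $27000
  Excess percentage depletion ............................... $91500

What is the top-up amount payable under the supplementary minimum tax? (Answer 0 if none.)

$25485

Regular tax:
  $693000 × 15% = $103950
  $82000 × 27% = $22140
  → $126090

Supplementary minimum tax:
  Adjusted income: $775000 + $189000 + $27000 + $91500 = $1082500
  Less exemption $72000 → base $1010500
  $1010500 × 15% = $151575

Excess of supplementary minimum tax over regular tax: $151575 − $126090 = $25485.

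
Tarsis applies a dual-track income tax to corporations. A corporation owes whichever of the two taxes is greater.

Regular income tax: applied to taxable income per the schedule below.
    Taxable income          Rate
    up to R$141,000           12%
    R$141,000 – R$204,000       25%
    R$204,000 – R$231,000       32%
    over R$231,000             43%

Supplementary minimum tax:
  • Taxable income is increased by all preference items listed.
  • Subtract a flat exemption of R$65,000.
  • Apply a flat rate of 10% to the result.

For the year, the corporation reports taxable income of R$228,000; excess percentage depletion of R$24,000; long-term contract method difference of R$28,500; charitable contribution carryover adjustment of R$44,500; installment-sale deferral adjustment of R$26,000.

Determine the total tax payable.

Regular income tax:
  R$141,000 × 12% = R$16,920
  R$63,000 × 25% = R$15,750
  R$24,000 × 32% = R$7,680
  → R$40,350

Supplementary minimum tax:
  Adjusted income: R$228,000 + R$24,000 + R$28,500 + R$44,500 + R$26,000 = R$351,000
  Less exemption R$65,000 → base R$286,000
  R$286,000 × 10% = R$28,600

R$40,350 > R$28,600, so the regular income tax governs.

R$40,350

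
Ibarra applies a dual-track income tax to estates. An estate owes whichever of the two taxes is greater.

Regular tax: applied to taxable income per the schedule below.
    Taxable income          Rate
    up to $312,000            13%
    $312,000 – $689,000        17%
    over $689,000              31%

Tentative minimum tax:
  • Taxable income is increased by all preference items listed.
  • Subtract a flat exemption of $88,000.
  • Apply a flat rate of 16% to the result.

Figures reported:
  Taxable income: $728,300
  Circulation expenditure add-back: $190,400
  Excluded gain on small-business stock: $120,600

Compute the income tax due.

Tentative minimum tax:
  Adjusted income: $728,300 + $190,400 + $120,600 = $1,039,300
  Less exemption $88,000 → base $951,300
  $951,300 × 16% = $152,208

Regular tax:
  $312,000 × 13% = $40,560
  $377,000 × 17% = $64,090
  $39,300 × 31% = $12,183
  → $116,833

$152,208 > $116,833, so the tentative minimum tax is the binding amount.

$152,208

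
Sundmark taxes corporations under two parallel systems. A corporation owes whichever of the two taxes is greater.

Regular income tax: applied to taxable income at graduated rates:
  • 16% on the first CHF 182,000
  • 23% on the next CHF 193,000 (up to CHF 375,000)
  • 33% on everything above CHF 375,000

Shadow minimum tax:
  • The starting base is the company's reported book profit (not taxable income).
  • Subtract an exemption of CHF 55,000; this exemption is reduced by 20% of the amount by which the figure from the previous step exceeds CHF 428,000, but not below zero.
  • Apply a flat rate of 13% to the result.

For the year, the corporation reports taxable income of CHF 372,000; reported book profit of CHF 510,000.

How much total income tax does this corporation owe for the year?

Shadow minimum tax:
  Base (reported book profit): CHF 510,000
  Exemption: CHF 55,000 − 20% × (CHF 510,000 − CHF 428,000) = CHF 55,000 − CHF 16,400 = CHF 38,600
  Base: CHF 510,000 − CHF 38,600 = CHF 471,400
  CHF 471,400 × 13% = CHF 61,282

Regular income tax:
  CHF 182,000 × 16% = CHF 29,120
  CHF 190,000 × 23% = CHF 43,700
  → CHF 72,820

CHF 72,820 > CHF 61,282, so the regular income tax governs.

CHF 72,820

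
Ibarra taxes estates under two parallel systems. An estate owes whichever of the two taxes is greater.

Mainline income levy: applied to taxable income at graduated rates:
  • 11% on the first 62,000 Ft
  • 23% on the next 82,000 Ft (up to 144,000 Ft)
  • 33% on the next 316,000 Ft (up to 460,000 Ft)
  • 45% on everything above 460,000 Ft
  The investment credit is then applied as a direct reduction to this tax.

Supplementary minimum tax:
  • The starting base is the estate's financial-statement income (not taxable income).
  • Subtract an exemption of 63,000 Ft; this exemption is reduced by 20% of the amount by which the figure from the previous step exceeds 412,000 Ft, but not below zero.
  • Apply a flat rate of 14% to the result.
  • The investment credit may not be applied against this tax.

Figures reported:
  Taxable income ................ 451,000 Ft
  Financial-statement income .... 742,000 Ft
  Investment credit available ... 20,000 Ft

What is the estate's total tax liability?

Mainline income levy:
  62,000 Ft × 11% = 6,820 Ft
  82,000 Ft × 23% = 18,860 Ft
  307,000 Ft × 33% = 101,310 Ft
  → 126,990 Ft
  Less investment credit 20,000 Ft → 106,990 Ft

Supplementary minimum tax:
  Base (financial-statement income): 742,000 Ft
  Exemption: 20% × (742,000 Ft − 412,000 Ft) = 66,000 Ft ≥ 63,000 Ft, so the exemption is fully phased out
  Base: 742,000 Ft − 0 Ft = 742,000 Ft
  742,000 Ft × 14% = 103,880 Ft

106,990 Ft > 103,880 Ft, so the mainline income levy governs.

106,990 Ft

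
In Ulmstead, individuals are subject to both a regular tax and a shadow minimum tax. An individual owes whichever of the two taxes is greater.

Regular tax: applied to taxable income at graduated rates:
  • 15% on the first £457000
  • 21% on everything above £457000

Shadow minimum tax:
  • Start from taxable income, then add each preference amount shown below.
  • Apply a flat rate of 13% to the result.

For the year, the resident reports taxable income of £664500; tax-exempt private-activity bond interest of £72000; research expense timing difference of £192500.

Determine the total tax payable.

£120770

Shadow minimum tax:
  Adjusted income: £664500 + £72000 + £192500 = £929000
  £929000 × 13% = £120770

Regular tax:
  £457000 × 15% = £68550
  £207500 × 21% = £43575
  → £112125

£120770 > £112125, so the shadow minimum tax is the binding amount.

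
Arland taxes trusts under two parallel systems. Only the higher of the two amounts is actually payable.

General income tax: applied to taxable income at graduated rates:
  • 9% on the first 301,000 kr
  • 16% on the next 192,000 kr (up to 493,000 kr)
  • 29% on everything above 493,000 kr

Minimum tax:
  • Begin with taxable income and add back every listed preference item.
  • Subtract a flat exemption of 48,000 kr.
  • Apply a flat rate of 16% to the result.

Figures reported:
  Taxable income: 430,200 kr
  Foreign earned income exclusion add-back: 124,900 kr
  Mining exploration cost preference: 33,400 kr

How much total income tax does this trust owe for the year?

General income tax:
  301,000 kr × 9% = 27,090 kr
  129,200 kr × 16% = 20,672 kr
  → 47,762 kr

Minimum tax:
  Adjusted income: 430,200 kr + 124,900 kr + 33,400 kr = 588,500 kr
  Less exemption 48,000 kr → base 540,500 kr
  540,500 kr × 16% = 86,480 kr

86,480 kr > 47,762 kr, so the minimum tax is the binding amount.

86,480 kr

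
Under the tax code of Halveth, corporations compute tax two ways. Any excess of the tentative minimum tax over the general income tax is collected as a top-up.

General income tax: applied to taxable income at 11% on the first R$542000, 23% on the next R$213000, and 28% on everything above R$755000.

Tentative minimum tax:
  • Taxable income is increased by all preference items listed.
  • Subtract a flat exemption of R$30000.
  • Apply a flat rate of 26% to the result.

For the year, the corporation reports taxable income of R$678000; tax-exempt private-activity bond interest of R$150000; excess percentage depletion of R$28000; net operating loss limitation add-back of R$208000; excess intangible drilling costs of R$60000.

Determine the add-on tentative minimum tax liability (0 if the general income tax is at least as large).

R$193540

Tentative minimum tax:
  Adjusted income: R$678000 + R$150000 + R$28000 + R$208000 + R$60000 = R$1124000
  Less exemption R$30000 → base R$1094000
  R$1094000 × 26% = R$284440

General income tax:
  R$542000 × 11% = R$59620
  R$136000 × 23% = R$31280
  → R$90900

Excess of tentative minimum tax over general income tax: R$284440 − R$90900 = R$193540.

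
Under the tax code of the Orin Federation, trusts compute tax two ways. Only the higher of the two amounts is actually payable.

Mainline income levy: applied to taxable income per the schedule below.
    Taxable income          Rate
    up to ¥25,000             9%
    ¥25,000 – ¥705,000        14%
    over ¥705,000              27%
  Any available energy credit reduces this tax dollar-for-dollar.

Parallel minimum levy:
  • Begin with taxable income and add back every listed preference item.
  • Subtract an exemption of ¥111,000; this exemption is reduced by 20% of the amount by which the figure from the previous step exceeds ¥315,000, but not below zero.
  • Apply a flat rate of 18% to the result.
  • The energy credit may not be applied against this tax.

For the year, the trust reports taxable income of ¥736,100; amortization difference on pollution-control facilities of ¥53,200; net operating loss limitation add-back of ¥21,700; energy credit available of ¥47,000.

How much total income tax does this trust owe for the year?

¥143,856

Parallel minimum levy:
  Adjusted income: ¥736,100 + ¥53,200 + ¥21,700 = ¥811,000
  Exemption: ¥111,000 − 20% × (¥811,000 − ¥315,000) = ¥111,000 − ¥99,200 = ¥11,800
  Base: ¥811,000 − ¥11,800 = ¥799,200
  ¥799,200 × 18% = ¥143,856

Mainline income levy:
  ¥25,000 × 9% = ¥2,250
  ¥680,000 × 14% = ¥95,200
  ¥31,100 × 27% = ¥8,397
  → ¥105,847
  Less energy credit ¥47,000 → ¥58,847

¥143,856 > ¥58,847, so the parallel minimum levy is the binding amount.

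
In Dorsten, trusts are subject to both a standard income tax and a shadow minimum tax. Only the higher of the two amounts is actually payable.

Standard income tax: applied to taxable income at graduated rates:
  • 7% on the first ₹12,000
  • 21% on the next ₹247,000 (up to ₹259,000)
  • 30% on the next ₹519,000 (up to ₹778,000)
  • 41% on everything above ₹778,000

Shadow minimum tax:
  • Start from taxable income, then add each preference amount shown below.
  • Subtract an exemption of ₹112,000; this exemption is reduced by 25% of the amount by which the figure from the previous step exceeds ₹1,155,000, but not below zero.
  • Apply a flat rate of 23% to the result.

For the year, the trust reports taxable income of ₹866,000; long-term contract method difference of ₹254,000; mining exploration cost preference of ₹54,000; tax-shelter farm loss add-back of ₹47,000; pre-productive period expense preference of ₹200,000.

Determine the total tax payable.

₹316,365

Standard income tax:
  ₹12,000 × 7% = ₹840
  ₹247,000 × 21% = ₹51,870
  ₹519,000 × 30% = ₹155,700
  ₹88,000 × 41% = ₹36,080
  → ₹244,490

Shadow minimum tax:
  Adjusted income: ₹866,000 + ₹254,000 + ₹54,000 + ₹47,000 + ₹200,000 = ₹1,421,000
  Exemption: ₹112,000 − 25% × (₹1,421,000 − ₹1,155,000) = ₹112,000 − ₹66,500 = ₹45,500
  Base: ₹1,421,000 − ₹45,500 = ₹1,375,500
  ₹1,375,500 × 23% = ₹316,365

₹316,365 > ₹244,490, so the shadow minimum tax is the binding amount.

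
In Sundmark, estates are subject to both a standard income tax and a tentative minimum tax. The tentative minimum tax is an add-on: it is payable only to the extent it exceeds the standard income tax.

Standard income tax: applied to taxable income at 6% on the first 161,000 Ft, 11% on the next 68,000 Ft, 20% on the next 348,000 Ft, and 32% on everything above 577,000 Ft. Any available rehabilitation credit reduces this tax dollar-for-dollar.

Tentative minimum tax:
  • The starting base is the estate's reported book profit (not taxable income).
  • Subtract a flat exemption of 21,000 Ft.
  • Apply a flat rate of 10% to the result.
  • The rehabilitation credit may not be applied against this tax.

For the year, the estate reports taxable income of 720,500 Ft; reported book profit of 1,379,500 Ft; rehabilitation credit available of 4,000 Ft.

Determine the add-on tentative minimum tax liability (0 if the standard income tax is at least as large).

7,190 Ft

Tentative minimum tax:
  Base (reported book profit): 1,379,500 Ft
  Less exemption 21,000 Ft → base 1,358,500 Ft
  1,358,500 Ft × 10% = 135,850 Ft

Standard income tax:
  161,000 Ft × 6% = 9,660 Ft
  68,000 Ft × 11% = 7,480 Ft
  348,000 Ft × 20% = 69,600 Ft
  143,500 Ft × 32% = 45,920 Ft
  → 132,660 Ft
  Less rehabilitation credit 4,000 Ft → 128,660 Ft

Excess of tentative minimum tax over standard income tax: 135,850 Ft − 128,660 Ft = 7,190 Ft.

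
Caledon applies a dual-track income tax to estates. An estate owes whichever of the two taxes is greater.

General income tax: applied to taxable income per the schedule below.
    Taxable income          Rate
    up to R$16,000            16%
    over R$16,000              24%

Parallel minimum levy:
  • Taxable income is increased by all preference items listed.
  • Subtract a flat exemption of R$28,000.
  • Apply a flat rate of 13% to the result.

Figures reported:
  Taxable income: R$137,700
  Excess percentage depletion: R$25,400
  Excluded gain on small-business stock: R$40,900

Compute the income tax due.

R$31,768

Parallel minimum levy:
  Adjusted income: R$137,700 + R$25,400 + R$40,900 = R$204,000
  Less exemption R$28,000 → base R$176,000
  R$176,000 × 13% = R$22,880

General income tax:
  R$16,000 × 16% = R$2,560
  R$121,700 × 24% = R$29,208
  → R$31,768

R$31,768 > R$22,880, so the general income tax governs.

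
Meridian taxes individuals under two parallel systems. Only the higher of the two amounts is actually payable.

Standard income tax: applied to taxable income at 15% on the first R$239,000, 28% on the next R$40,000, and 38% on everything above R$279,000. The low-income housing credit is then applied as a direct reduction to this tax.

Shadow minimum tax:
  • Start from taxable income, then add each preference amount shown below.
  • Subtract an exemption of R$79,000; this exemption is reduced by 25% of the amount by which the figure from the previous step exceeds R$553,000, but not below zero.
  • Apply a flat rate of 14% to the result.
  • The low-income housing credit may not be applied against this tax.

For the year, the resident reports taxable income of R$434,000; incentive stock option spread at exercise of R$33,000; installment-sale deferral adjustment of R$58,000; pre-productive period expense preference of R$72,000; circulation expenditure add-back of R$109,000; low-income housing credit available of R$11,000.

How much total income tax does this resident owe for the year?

R$94,950

Shadow minimum tax:
  Adjusted income: R$434,000 + R$33,000 + R$58,000 + R$72,000 + R$109,000 = R$706,000
  Exemption: R$79,000 − 25% × (R$706,000 − R$553,000) = R$79,000 − R$38,250 = R$40,750
  Base: R$706,000 − R$40,750 = R$665,250
  R$665,250 × 14% = R$93,135

Standard income tax:
  R$239,000 × 15% = R$35,850
  R$40,000 × 28% = R$11,200
  R$155,000 × 38% = R$58,900
  → R$105,950
  Less low-income housing credit R$11,000 → R$94,950

R$94,950 > R$93,135, so the standard income tax governs.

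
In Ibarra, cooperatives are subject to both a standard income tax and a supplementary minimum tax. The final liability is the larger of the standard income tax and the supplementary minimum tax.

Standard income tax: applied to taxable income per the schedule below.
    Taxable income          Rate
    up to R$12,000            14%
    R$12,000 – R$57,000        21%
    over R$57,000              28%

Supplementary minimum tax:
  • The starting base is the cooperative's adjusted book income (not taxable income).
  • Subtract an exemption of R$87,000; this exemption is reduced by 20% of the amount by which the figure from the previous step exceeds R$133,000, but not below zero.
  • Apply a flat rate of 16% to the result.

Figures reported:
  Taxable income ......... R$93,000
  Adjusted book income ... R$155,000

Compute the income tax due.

R$21,210

Supplementary minimum tax:
  Base (adjusted book income): R$155,000
  Exemption: R$87,000 − 20% × (R$155,000 − R$133,000) = R$87,000 − R$4,400 = R$82,600
  Base: R$155,000 − R$82,600 = R$72,400
  R$72,400 × 16% = R$11,584

Standard income tax:
  R$12,000 × 14% = R$1,680
  R$45,000 × 21% = R$9,450
  R$36,000 × 28% = R$10,080
  → R$21,210

R$21,210 > R$11,584, so the standard income tax governs.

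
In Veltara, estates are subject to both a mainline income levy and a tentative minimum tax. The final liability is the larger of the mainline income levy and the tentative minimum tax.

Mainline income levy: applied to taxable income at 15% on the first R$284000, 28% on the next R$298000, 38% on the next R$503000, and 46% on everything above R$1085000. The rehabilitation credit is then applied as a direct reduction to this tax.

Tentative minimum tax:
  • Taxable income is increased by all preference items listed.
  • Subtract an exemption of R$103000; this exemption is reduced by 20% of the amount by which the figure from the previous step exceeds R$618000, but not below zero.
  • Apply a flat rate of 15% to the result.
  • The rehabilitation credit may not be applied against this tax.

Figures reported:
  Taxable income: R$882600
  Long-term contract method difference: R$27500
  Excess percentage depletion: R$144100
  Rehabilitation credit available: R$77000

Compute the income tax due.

Tentative minimum tax:
  Adjusted income: R$882600 + R$27500 + R$144100 = R$1054200
  Exemption: R$103000 − 20% × (R$1054200 − R$618000) = R$103000 − R$87240 = R$15760
  Base: R$1054200 − R$15760 = R$1038440
  R$1038440 × 15% = R$155766

Mainline income levy:
  R$284000 × 15% = R$42600
  R$298000 × 28% = R$83440
  R$300600 × 38% = R$114228
  → R$240268
  Less rehabilitation credit R$77000 → R$163268

R$163268 > R$155766, so the mainline income levy governs.

R$163268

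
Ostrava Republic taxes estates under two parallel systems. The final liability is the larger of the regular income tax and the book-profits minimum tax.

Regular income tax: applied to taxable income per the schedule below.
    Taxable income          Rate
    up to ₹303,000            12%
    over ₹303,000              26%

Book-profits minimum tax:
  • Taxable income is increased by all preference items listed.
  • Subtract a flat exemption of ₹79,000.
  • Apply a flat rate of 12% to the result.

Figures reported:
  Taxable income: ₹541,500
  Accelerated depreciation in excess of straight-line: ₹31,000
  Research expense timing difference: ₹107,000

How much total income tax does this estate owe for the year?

₹98,370

Regular income tax:
  ₹303,000 × 12% = ₹36,360
  ₹238,500 × 26% = ₹62,010
  → ₹98,370

Book-profits minimum tax:
  Adjusted income: ₹541,500 + ₹31,000 + ₹107,000 = ₹679,500
  Less exemption ₹79,000 → base ₹600,500
  ₹600,500 × 12% = ₹72,060

₹98,370 > ₹72,060, so the regular income tax governs.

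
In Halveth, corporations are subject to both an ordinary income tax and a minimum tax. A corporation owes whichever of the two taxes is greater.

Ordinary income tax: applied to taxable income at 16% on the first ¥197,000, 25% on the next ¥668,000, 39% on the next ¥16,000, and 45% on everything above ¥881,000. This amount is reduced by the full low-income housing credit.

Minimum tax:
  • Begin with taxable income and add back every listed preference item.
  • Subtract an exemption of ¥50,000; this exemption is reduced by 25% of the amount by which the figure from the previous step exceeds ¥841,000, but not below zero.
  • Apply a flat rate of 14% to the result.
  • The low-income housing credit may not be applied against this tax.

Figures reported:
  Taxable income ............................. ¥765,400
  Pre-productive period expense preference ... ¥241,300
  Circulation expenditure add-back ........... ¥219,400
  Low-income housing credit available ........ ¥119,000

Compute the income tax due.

Minimum tax:
  Adjusted income: ¥765,400 + ¥241,300 + ¥219,400 = ¥1,226,100
  Exemption: 25% × (¥1,226,100 − ¥841,000) = ¥96,275 ≥ ¥50,000, so the exemption is fully phased out
  Base: ¥1,226,100 − ¥0 = ¥1,226,100
  ¥1,226,100 × 14% = ¥171,654

Ordinary income tax:
  ¥197,000 × 16% = ¥31,520
  ¥568,400 × 25% = ¥142,100
  → ¥173,620
  Less low-income housing credit ¥119,000 → ¥54,620

¥171,654 > ¥54,620, so the minimum tax is the binding amount.

¥171,654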